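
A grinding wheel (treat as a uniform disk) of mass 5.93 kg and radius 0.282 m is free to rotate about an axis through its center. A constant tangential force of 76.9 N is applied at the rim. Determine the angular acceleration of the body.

α ≈ 92.0 rad/s²

I = ½MR² = (1/2)(5.93)(0.282)² = 0.2358 kg·m².
τ = F R = (76.9)(0.282) = 21.69 N·m.
From τ = Iα: α = 21.69/0.2358 = 91.97 rad/s².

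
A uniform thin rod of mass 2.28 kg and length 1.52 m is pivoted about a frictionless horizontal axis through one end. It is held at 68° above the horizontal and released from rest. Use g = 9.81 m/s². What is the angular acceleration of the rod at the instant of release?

About the pivot, I = (1/3)ML² = (1/3)(2.28)(1.52)² = 1.756 kg·m².
The weight acts at the center, a distance L/2 = 0.7600 m from the pivot; τ = Mg(L/2) cos 68° = 6.368 N·m.
α = τ/I = 6.368/1.756 = 3.627 rad/s².
(Equivalently α = (3g/(2L)) cos 68° = 3.627 rad/s².)

α ≈ 3.63 rad/s²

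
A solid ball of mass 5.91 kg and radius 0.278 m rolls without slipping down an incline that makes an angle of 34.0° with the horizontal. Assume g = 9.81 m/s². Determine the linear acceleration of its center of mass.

a ≈ 3.92 m/s²

Translation along the incline: Mg sinθ − f = Ma.
Rotation about the center: fR = Iα with I = (2/5)MR². No-slip gives a = αR, so f = (I/R²)a = (2/5)M a.
Substituting: Mg sinθ = (1 + 0.4000)Ma, so a = g sinθ/(1 + 0.4000) = (9.81) sin 34.0° / 1.400 = 3.918 m/s².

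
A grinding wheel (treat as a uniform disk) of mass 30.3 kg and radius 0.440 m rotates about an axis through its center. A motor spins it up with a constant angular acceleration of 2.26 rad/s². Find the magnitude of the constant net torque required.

I = ½MR² = (1/2)(30.3)(0.440)² = 2.933 kg·m².
τ = Iα = (2.933)(2.260) = 6.629 N·m.

τ ≈ 6.63 N·m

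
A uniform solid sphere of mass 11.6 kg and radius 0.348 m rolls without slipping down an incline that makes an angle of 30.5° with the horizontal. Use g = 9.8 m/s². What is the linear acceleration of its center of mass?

a ≈ 3.55 m/s²

Translation along the incline: Mg sinθ − f = Ma.
Rotation about the center: fR = Iα with I = (2/5)MR². No-slip gives a = αR, so f = (I/R²)a = (2/5)M a.
Substituting: Mg sinθ = (1 + 0.4000)Ma, so a = g sinθ/(1 + 0.4000) = (9.8) sin 30.5° / 1.400 = 3.553 m/s².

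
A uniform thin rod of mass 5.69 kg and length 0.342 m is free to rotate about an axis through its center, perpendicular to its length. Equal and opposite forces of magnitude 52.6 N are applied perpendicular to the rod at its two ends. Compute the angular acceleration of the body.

I = (1/12)ML² = (1/12)(5.69)(0.342)² = 0.05546 kg·m².
The couple gives τ = F·(L/2) + F·(L/2) = F L = (52.6)(0.342) = 17.99 N·m.
Newton's second law for rotation, τ = Iα, gives α = τ/I = 17.99/0.05546 = 324.4 rad/s².

α ≈ 324 rad/s²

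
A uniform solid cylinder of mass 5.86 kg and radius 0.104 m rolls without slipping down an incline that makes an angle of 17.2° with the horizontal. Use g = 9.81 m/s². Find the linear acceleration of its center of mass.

a ≈ 1.93 m/s²

Translation along the incline: Mg sinθ − f = Ma.
Rotation about the center: fR = Iα with I = ½MR². No-slip gives a = αR, so f = (I/R²)a = (1/2)M a.
Substituting: Mg sinθ = (1 + 0.5000)Ma, so a = g sinθ/(1 + 0.5000) = (9.81) sin 17.2° / 1.500 = 1.934 m/s².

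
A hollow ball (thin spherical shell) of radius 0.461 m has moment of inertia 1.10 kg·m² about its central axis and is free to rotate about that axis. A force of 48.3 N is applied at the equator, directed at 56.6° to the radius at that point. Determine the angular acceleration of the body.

α ≈ 16.9 rad/s²

Only the tangential component produces torque: τ = F R sinθ = (48.3)(0.461) sin 56.6° = 18.59 N·m.
Newton's second law for rotation, τ = Iα, gives α = τ/I = 18.59/1.100 = 16.90 rad/s².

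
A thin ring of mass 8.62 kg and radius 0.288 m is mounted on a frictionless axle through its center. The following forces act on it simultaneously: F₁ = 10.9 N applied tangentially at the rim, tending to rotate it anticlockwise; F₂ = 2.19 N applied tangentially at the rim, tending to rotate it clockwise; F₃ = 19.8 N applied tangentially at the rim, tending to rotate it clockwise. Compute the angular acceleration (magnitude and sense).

I = MR² = (8.62)(0.288)² = 0.7150 kg·m².
Taking anticlockwise as positive: τ₁ = +(10.9)(0.288) = +3.139 N·m; τ₂ = −(2.19)(0.288) = −0.6307 N·m; τ₃ = −(19.8)(0.288) = −5.702 N·m.
Net torque τ = -3.194 N·m.
α = τ/I = -3.194/0.7150 = -4.467 rad/s².

α ≈ 4.47 rad/s², clockwise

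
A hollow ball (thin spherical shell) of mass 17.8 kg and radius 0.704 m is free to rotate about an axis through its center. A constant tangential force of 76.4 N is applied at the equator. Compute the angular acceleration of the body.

I = (2/3)MR² = (2/3)(17.8)(0.704)² = 5.881 kg·m².
τ = F R = (76.4)(0.704) = 53.79 N·m.
From τ = Iα: α = 53.79/5.881 = 9.145 rad/s².

α ≈ 9.15 rad/s²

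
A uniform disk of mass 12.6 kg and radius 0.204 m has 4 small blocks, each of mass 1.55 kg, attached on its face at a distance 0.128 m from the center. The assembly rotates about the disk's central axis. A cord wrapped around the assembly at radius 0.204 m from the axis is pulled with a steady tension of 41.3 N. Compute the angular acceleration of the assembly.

α ≈ 23.2 rad/s²

I_disk = ½MR² = ½(12.6)(0.204)² = 0.2622 kg·m².
I_blocks = 4·m·r² = 4(1.55)(0.128)² = 0.1016 kg·m².
Total I = 0.3638 kg·m².
τ = F r = (41.3)(0.204) = 8.425 N·m.
α = τ/I = 8.425/0.3638 = 23.16 rad/s².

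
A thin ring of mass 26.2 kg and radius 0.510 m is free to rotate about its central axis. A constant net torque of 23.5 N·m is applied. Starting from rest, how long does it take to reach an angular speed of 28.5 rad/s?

I = MR² = (26.2)(0.510)² = 6.815 kg·m².
α = τ/I = 23.5/6.815 = 3.448 rad/s².
ω = αt ⇒ t = ω/α = 28.5/3.448 = 8.265 s.

t ≈ 8.26 s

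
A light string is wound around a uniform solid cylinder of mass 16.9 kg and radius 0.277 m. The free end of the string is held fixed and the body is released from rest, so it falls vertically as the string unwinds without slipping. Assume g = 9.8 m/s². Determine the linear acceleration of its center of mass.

a ≈ 6.53 m/s²

Translation: Mg − T = Ma. Rotation about the center: TR = Iα with I = ½MR².
With a = αR: T = (I/R²)a = (1/2)M a, so Mg = (1 + 0.5000)Ma.
a = g/(1 + 0.5000) = 9.8/1.500 = 6.533 m/s².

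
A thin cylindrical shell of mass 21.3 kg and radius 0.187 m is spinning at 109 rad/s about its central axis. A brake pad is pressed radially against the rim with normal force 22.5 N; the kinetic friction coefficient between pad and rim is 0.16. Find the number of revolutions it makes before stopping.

≈ 1050 revolutions

I = MR² = (21.3)(0.187)² = 0.7448 kg·m².
Friction force f = μN = (0.16)(22.5) = 3.600 N at the rim; torque magnitude τ = fR = 0.6732 N·m, opposing ω.
|α| = τ/I = 0.6732/0.7448 = 0.9038 rad/s² (deceleration).
ω² = ω₀² − 2|α|θ with ω = 0 ⇒ θ = ω₀²/(2|α|) = 6573 rad = 1046 rev.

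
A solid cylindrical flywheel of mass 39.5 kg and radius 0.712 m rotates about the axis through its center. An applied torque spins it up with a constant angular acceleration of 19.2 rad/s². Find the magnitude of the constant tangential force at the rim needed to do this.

I = ½MR² = (1/2)(39.5)(0.712)² = 10.01 kg·m².
The required torque is τ = Iα = (10.01)(19.20) = 192.2 N·m.
A tangential force at the rim gives τ = FR, so F = τ/R = 192.2/0.712 = 270.0 N.

F ≈ 270 N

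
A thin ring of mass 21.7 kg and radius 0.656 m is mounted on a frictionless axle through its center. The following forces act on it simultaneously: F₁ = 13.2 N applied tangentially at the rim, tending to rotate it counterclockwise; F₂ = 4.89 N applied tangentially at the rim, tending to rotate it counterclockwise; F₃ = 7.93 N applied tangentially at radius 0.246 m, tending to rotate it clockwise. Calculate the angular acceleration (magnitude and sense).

α ≈ 1.06 rad/s², counterclockwise

I = MR² = (21.7)(0.656)² = 9.338 kg·m².
Taking counterclockwise as positive: τ₁ = +(13.2)(0.656) = +8.659 N·m; τ₂ = +(4.89)(0.656) = +3.208 N·m; τ₃ = −(7.93)(0.246) = −1.951 N·m.
Net torque τ = 9.916 N·m.
α = τ/I = 9.916/9.338 = 1.062 rad/s².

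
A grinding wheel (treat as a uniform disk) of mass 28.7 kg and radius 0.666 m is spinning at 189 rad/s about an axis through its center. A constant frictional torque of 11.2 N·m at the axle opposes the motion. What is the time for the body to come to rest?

t ≈ 107 s

I = ½MR² = (1/2)(28.7)(0.666)² = 6.365 kg·m².
The net torque has magnitude 11.2 N·m, opposing ω.
|α| = τ/I = 11.20/6.365 = 1.760 rad/s² (deceleration).
0 = ω₀ − |α|t ⇒ t = ω₀/|α| = 189/1.760 = 107.4 s.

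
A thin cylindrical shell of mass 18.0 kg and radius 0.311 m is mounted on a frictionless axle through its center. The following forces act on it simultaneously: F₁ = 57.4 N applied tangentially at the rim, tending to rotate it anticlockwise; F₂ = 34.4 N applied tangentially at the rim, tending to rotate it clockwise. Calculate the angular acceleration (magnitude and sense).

α ≈ 4.11 rad/s², anticlockwise

I = MR² = (18.0)(0.311)² = 1.741 kg·m².
Taking anticlockwise as positive: τ₁ = +(57.4)(0.311) = +17.85 N·m; τ₂ = −(34.4)(0.311) = −10.70 N·m.
Net torque τ = 7.153 N·m.
α = τ/I = 7.153/1.741 = 4.109 rad/s².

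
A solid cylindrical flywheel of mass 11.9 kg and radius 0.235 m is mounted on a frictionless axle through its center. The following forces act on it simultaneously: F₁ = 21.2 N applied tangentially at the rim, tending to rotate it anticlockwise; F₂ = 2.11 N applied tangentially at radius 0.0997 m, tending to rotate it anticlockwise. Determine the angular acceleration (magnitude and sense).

α ≈ 15.8 rad/s², anticlockwise

I = ½MR² = (1/2)(11.9)(0.235)² = 0.3286 kg·m².
Taking anticlockwise as positive: τ₁ = +(21.2)(0.235) = +4.982 N·m; τ₂ = +(2.11)(0.0997) = +0.2104 N·m.
Net torque τ = 5.192 N·m.
α = τ/I = 5.192/0.3286 = 15.80 rad/s².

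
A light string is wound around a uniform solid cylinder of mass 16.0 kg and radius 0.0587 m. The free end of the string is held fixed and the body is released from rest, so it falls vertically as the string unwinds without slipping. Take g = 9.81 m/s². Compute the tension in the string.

T ≈ 52.3 N

Translation: Mg − T = Ma. Rotation about the center: TR = Iα with I = ½MR².
With a = αR: T = (I/R²)a = (1/2)M a, so Mg = (1 + 0.5000)Ma.
a = g/(1 + 0.5000) = 9.81/1.500 = 6.540 m/s².
T = 0.5000·M·a = (0.5000)(16.0)(6.540) = 52.32 N.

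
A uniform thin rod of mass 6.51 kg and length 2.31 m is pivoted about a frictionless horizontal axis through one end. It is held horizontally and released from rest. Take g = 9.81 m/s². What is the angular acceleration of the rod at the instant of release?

About the pivot, I = (1/3)ML² = (1/3)(6.51)(2.31)² = 11.58 kg·m².
The weight acts at the center, a distance L/2 = 1.155 m from the pivot; τ = Mg(L/2) = 73.76 N·m.
α = τ/I = 73.76/11.58 = 6.370 rad/s².
(Equivalently α = (3g/(2L)) = 6.370 rad/s².)

α ≈ 6.37 rad/s²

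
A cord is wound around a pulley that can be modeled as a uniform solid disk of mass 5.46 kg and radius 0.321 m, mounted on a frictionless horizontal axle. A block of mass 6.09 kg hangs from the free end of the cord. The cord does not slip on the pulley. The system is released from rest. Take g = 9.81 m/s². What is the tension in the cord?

T ≈ 18.5 N

I = ½MR² = (1/2)(5.46)(0.321)² = 0.2813 kg·m².
Block: mg − T = ma. Pulley: TR = Iα. No-slip: a = αR, so T = (I/R²)a = 2.730·a.
Then mg = (m + 2.730)a, so a = (6.09)(9.81)/(6.09 + 2.730) = 6.774 m/s².
T = 2.730·a = 18.49 N.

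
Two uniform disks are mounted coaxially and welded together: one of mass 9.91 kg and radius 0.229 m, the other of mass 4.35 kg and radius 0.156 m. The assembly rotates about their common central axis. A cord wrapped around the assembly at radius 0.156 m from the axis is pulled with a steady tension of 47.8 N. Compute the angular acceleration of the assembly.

α ≈ 23.8 rad/s²

I = ½M₁R₁² + ½M₂R₂² = ½(9.91)(0.229)² + ½(4.35)(0.156)² = 0.3128 kg·m².
τ = F r = (47.8)(0.156) = 7.457 N·m.
α = τ/I = 7.457/0.3128 = 23.84 rad/s².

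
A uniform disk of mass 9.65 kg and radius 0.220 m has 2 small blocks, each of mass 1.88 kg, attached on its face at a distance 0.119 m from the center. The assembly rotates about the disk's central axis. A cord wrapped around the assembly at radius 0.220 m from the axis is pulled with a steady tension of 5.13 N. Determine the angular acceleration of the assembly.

I_disk = ½MR² = ½(9.65)(0.220)² = 0.2335 kg·m².
I_blocks = 2·m·r² = 2(1.88)(0.119)² = 0.05325 kg·m².
Total I = 0.2868 kg·m².
τ = F r = (5.13)(0.220) = 1.129 N·m.
α = τ/I = 1.129/0.2868 = 3.935 rad/s².

α ≈ 3.94 rad/s²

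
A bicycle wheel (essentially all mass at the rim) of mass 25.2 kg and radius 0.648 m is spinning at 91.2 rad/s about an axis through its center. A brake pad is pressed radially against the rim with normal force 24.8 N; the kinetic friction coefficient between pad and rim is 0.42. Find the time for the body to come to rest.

t ≈ 143 s

I = MR² = (25.2)(0.648)² = 10.58 kg·m².
Friction force f = μN = (0.42)(24.8) = 10.42 N at the rim; torque magnitude τ = fR = 6.750 N·m, opposing ω.
|α| = τ/I = 6.750/10.58 = 0.6379 rad/s² (deceleration).
0 = ω₀ − |α|t ⇒ t = ω₀/|α| = 91.2/0.6379 = 143.0 s.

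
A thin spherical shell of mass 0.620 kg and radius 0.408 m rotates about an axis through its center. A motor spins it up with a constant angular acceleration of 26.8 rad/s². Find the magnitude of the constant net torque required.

I = (2/3)MR² = (2/3)(0.620)(0.408)² = 0.06881 kg·m².
τ = Iα = (0.06881)(26.80) = 1.844 N·m.

τ ≈ 1.84 N·m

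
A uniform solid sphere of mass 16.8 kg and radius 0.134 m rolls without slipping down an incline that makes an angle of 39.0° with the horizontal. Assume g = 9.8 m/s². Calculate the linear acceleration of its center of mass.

Translation along the incline: Mg sinθ − f = Ma.
Rotation about the center: fR = Iα with I = (2/5)MR². No-slip gives a = αR, so f = (I/R²)a = (2/5)M a.
Substituting: Mg sinθ = (1 + 0.4000)Ma, so a = g sinθ/(1 + 0.4000) = (9.8) sin 39.0° / 1.400 = 4.405 m/s².

a ≈ 4.41 m/s²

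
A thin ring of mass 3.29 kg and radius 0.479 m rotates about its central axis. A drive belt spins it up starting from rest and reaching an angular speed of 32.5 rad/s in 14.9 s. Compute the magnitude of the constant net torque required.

I = MR² = (3.29)(0.479)² = 0.7549 kg·m².
α = Δω/Δt = (32.5 − 0)/14.9 = 2.181 rad/s².
τ = Iα = (0.7549)(2.181) = 1.647 N·m.

τ ≈ 1.65 N·m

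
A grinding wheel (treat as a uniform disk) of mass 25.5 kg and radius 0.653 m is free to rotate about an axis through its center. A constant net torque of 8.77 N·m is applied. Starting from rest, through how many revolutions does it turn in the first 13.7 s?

≈ 24.1 revolutions

I = ½MR² = (1/2)(25.5)(0.653)² = 5.437 kg·m².
α = τ/I = 8.77/5.437 = 1.613 rad/s².
θ = ½αt² = ½(1.613)(13.7)² = 151.4 rad.
Revolutions = θ/(2π) = 24.09.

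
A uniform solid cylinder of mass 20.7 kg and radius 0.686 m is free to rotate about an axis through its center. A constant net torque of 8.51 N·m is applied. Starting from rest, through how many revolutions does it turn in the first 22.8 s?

≈ 72.3 revolutions

I = ½MR² = (1/2)(20.7)(0.686)² = 4.871 kg·m².
α = τ/I = 8.51/4.871 = 1.747 rad/s².
θ = ½αt² = ½(1.747)(22.8)² = 454.1 rad.
Revolutions = θ/(2π) = 72.28.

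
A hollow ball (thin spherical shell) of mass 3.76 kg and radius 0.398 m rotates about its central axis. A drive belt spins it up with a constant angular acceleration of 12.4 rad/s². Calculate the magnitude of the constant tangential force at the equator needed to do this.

I = (2/3)MR² = (2/3)(3.76)(0.398)² = 0.3971 kg·m².
The required torque is τ = Iα = (0.3971)(12.40) = 4.924 N·m.
A tangential force at the equator gives τ = FR, so F = τ/R = 4.924/0.398 = 12.37 N.

F ≈ 12.4 N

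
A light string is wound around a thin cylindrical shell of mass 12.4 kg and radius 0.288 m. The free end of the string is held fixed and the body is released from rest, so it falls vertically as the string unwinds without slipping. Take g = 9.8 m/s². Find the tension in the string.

Translation: Mg − T = Ma. Rotation about the center: TR = Iα with I = MR².
With a = αR: T = (I/R²)a = M a, so Mg = (1 + 1.000)Ma.
a = g/(1 + 1.000) = 9.8/2.000 = 4.900 m/s².
T = 1.000·M·a = (1.000)(12.4)(4.900) = 60.76 N.

T ≈ 60.8 N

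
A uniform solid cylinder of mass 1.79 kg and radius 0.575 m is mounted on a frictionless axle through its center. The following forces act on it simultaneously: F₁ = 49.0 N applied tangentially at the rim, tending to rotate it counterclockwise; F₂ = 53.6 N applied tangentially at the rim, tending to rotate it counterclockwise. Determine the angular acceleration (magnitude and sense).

I = ½MR² = (1/2)(1.79)(0.575)² = 0.2959 kg·m².
Taking counterclockwise as positive: τ₁ = +(49.0)(0.575) = +28.17 N·m; τ₂ = +(53.6)(0.575) = +30.82 N·m.
Net torque τ = 58.99 N·m.
α = τ/I = 58.99/0.2959 = 199.4 rad/s².

α ≈ 199 rad/s², counterclockwise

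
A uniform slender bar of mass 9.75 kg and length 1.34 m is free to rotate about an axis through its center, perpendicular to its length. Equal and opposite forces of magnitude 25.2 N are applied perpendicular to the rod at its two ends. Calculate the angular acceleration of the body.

I = (1/12)ML² = (1/12)(9.75)(1.34)² = 1.459 kg·m².
The couple gives τ = F·(L/2) + F·(L/2) = F L = (25.2)(1.34) = 33.77 N·m.
Newton's second law for rotation, τ = Iα, gives α = τ/I = 33.77/1.459 = 23.15 rad/s².

α ≈ 23.1 rad/s²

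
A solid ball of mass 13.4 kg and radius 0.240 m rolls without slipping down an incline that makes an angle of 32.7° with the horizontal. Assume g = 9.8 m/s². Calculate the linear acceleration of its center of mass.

a ≈ 3.78 m/s²

Translation along the incline: Mg sinθ − f = Ma.
Rotation about the center: fR = Iα with I = (2/5)MR². No-slip gives a = αR, so f = (I/R²)a = (2/5)M a.
Substituting: Mg sinθ = (1 + 0.4000)Ma, so a = g sinθ/(1 + 0.4000) = (9.8) sin 32.7° / 1.400 = 3.782 m/s².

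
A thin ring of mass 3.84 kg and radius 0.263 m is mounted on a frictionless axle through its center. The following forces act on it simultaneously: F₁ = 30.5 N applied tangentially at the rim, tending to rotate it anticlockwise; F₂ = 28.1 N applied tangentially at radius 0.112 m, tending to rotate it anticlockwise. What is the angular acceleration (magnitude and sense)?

I = MR² = (3.84)(0.263)² = 0.2656 kg·m².
Taking anticlockwise as positive: τ₁ = +(30.5)(0.263) = +8.021 N·m; τ₂ = +(28.1)(0.112) = +3.147 N·m.
Net torque τ = 11.17 N·m.
α = τ/I = 11.17/0.2656 = 42.05 rad/s².

α ≈ 42.0 rad/s², anticlockwise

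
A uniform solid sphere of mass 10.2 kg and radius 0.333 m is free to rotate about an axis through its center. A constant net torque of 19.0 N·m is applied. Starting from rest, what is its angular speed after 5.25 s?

ω ≈ 220 rad/s

I = (2/5)MR² = (2/5)(10.2)(0.333)² = 0.4524 kg·m².
α = τ/I = 19.0/0.4524 = 42.00 rad/s².
ω = ω₀ + αt = 0 + (42.00)(5.25) = 220.5 rad/s.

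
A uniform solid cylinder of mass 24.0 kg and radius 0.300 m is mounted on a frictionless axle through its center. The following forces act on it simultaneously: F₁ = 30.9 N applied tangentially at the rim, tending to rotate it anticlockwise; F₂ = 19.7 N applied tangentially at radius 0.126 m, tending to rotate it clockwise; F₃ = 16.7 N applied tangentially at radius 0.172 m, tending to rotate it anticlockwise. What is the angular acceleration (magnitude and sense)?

I = ½MR² = (1/2)(24.0)(0.300)² = 1.080 kg·m².
Taking anticlockwise as positive: τ₁ = +(30.9)(0.300) = +9.270 N·m; τ₂ = −(19.7)(0.126) = −2.482 N·m; τ₃ = +(16.7)(0.172) = +2.872 N·m.
Net torque τ = 9.660 N·m.
α = τ/I = 9.660/1.080 = 8.945 rad/s².

α ≈ 8.94 rad/s², anticlockwise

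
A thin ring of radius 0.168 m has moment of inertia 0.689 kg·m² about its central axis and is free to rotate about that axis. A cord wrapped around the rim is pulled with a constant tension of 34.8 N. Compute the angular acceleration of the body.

α ≈ 8.49 rad/s²

τ = F R = (34.8)(0.168) = 5.846 N·m.
Newton's second law for rotation, τ = Iα, gives α = τ/I = 5.846/0.6890 = 8.485 rad/s².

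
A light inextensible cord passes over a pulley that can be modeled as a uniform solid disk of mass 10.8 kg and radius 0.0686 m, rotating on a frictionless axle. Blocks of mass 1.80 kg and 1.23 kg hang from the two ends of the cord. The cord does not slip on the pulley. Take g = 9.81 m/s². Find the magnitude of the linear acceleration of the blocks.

I = ½MR² = (1/2)(10.8)(0.0686)² = 0.02541 kg·m².
Heavier block: m₁g − T₁ = m₁a. Lighter block: T₂ − m₂g = m₂a.
Pulley: (T₁ − T₂)R = Iα = I(a/R), so T₁ − T₂ = (I/R²)a = (1/2)M_p a = 5.400·a.
Adding the three: (m₁ − m₂)g = (m₁ + m₂ + 5.400)a, so a = (1.80 − 1.23)(9.81)/(1.80 + 1.23 + 5.400) = 0.6633 m/s².

a ≈ 0.663 m/s²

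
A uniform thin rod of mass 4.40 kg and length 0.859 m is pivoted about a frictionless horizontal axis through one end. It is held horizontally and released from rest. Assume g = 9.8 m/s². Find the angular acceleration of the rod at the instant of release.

About the pivot, I = (1/3)ML² = (1/3)(4.40)(0.859)² = 1.082 kg·m².
The weight acts at the center, a distance L/2 = 0.4295 m from the pivot; τ = Mg(L/2) = 18.52 N·m.
α = τ/I = 18.52/1.082 = 17.11 rad/s².

α ≈ 17.1 rad/s²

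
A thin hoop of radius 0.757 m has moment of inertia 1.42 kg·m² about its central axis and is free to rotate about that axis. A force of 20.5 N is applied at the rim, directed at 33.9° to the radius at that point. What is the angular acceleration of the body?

Only the tangential component produces torque: τ = F R sinθ = (20.5)(0.757) sin 33.9° = 8.655 N·m.
Newton's second law for rotation, τ = Iα, gives α = τ/I = 8.655/1.420 = 6.095 rad/s².

α ≈ 6.10 rad/s²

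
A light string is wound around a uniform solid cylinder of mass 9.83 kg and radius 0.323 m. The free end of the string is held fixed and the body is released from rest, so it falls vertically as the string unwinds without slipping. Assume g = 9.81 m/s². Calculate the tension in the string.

Translation: Mg − T = Ma. Rotation about the center: TR = Iα with I = ½MR².
With a = αR: T = (I/R²)a = (1/2)M a, so Mg = (1 + 0.5000)Ma.
a = g/(1 + 0.5000) = 9.81/1.500 = 6.540 m/s².
T = 0.5000·M·a = (0.5000)(9.83)(6.540) = 32.14 N.

T ≈ 32.1 N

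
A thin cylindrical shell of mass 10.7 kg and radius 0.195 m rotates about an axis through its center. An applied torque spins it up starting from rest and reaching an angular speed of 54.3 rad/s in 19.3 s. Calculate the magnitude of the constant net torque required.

I = MR² = (10.7)(0.195)² = 0.4069 kg·m².
α = Δω/Δt = (54.3 − 0)/19.3 = 2.813 rad/s².
τ = Iα = (0.4069)(2.813) = 1.145 N·m.

τ ≈ 1.14 N·m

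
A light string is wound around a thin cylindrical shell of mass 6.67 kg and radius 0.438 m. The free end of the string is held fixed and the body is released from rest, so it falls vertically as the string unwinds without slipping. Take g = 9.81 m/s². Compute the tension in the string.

Translation: Mg − T = Ma. Rotation about the center: TR = Iα with I = MR².
With a = αR: T = (I/R²)a = M a, so Mg = (1 + 1.000)Ma.
a = g/(1 + 1.000) = 9.81/2.000 = 4.905 m/s².
T = 1.000·M·a = (1.000)(6.67)(4.905) = 32.72 N.

T ≈ 32.7 N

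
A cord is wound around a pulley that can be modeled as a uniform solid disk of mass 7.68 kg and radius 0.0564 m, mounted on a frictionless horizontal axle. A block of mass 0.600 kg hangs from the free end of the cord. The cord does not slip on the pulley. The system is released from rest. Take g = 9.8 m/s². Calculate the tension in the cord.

T ≈ 5.09 N

I = ½MR² = (1/2)(7.68)(0.0564)² = 0.01221 kg·m².
Block: mg − T = ma. Pulley: TR = Iα. No-slip: a = αR, so T = (I/R²)a = 3.840·a.
Then mg = (m + 3.840)a, so a = (0.600)(9.8)/(0.600 + 3.840) = 1.324 m/s².
T = 3.840·a = 5.085 N.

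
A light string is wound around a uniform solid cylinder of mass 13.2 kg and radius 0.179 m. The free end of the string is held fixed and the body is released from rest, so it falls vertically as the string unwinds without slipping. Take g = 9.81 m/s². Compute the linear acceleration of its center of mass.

a ≈ 6.54 m/s²

Translation: Mg − T = Ma. Rotation about the center: TR = Iα with I = ½MR².
With a = αR: T = (I/R²)a = (1/2)M a, so Mg = (1 + 0.5000)Ma.
a = g/(1 + 0.5000) = 9.81/1.500 = 6.540 m/s².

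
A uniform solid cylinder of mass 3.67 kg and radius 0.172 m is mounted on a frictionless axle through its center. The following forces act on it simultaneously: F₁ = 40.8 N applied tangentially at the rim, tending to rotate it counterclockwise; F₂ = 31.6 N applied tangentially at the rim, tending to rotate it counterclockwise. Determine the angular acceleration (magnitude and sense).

I = ½MR² = (1/2)(3.67)(0.172)² = 0.05429 kg·m².
Taking counterclockwise as positive: τ₁ = +(40.8)(0.172) = +7.018 N·m; τ₂ = +(31.6)(0.172) = +5.435 N·m.
Net torque τ = 12.45 N·m.
α = τ/I = 12.45/0.05429 = 229.4 rad/s².

α ≈ 229 rad/s², counterclockwise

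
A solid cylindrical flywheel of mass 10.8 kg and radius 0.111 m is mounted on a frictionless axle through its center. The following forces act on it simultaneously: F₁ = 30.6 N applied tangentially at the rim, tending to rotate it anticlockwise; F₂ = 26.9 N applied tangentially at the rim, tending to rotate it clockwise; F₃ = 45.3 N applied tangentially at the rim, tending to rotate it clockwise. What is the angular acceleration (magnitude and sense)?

I = ½MR² = (1/2)(10.8)(0.111)² = 0.06653 kg·m².
Taking anticlockwise as positive: τ₁ = +(30.6)(0.111) = +3.397 N·m; τ₂ = −(26.9)(0.111) = −2.986 N·m; τ₃ = −(45.3)(0.111) = −5.028 N·m.
Net torque τ = -4.618 N·m.
α = τ/I = -4.618/0.06653 = -69.40 rad/s².

α ≈ 69.4 rad/s², clockwise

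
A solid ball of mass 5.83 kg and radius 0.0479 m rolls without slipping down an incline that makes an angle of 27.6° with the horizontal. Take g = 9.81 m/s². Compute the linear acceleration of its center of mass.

Translation along the incline: Mg sinθ − f = Ma.
Rotation about the center: fR = Iα with I = (2/5)MR². No-slip gives a = αR, so f = (I/R²)a = (2/5)M a.
Substituting: Mg sinθ = (1 + 0.4000)Ma, so a = g sinθ/(1 + 0.4000) = (9.81) sin 27.6° / 1.400 = 3.246 m/s².

a ≈ 3.25 m/s²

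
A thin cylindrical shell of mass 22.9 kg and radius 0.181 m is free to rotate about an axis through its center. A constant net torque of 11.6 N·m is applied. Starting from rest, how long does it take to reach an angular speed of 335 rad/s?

t ≈ 21.7 s

I = MR² = (22.9)(0.181)² = 0.7502 kg·m².
α = τ/I = 11.6/0.7502 = 15.46 rad/s².
ω = αt ⇒ t = ω/α = 335/15.46 = 21.67 s.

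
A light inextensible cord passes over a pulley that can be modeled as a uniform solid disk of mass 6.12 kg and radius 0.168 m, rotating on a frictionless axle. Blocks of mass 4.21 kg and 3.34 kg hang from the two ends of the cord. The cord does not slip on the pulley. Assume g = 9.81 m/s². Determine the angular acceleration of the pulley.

α ≈ 4.79 rad/s²

I = ½MR² = (1/2)(6.12)(0.168)² = 0.08637 kg·m².
Heavier block: m₁g − T₁ = m₁a. Lighter block: T₂ − m₂g = m₂a.
Pulley: (T₁ − T₂)R = Iα = I(a/R), so T₁ − T₂ = (I/R²)a = (1/2)M_p a = 3.060·a.
Adding the three: (m₁ − m₂)g = (m₁ + m₂ + 3.060)a, so a = (4.21 − 3.34)(9.81)/(4.21 + 3.34 + 3.060) = 0.8044 m/s².
α = a/R = 0.8044/0.168 = 4.788 rad/s².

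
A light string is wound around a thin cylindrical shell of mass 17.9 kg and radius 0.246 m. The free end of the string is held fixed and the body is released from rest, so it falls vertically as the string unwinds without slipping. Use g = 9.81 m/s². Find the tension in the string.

Translation: Mg − T = Ma. Rotation about the center: TR = Iα with I = MR².
With a = αR: T = (I/R²)a = M a, so Mg = (1 + 1.000)Ma.
a = g/(1 + 1.000) = 9.81/2.000 = 4.905 m/s².
T = 1.000·M·a = (1.000)(17.9)(4.905) = 87.80 N.

T ≈ 87.8 N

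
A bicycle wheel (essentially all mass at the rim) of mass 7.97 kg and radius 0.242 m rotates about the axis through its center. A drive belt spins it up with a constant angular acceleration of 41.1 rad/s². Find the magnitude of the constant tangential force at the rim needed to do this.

F ≈ 79.3 N

I = MR² = (7.97)(0.242)² = 0.4668 kg·m².
The required torque is τ = Iα = (0.4668)(41.10) = 19.18 N·m.
A tangential force at the rim gives τ = FR, so F = τ/R = 19.18/0.242 = 79.27 N.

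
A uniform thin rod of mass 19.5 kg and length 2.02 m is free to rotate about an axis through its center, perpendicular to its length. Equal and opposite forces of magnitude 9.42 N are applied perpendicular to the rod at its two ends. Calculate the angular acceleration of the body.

I = (1/12)ML² = (1/12)(19.5)(2.02)² = 6.631 kg·m².
The couple gives τ = F·(L/2) + F·(L/2) = F L = (9.42)(2.02) = 19.03 N·m.
Newton's second law for rotation, τ = Iα, gives α = τ/I = 19.03/6.631 = 2.870 rad/s².

α ≈ 2.87 rad/s²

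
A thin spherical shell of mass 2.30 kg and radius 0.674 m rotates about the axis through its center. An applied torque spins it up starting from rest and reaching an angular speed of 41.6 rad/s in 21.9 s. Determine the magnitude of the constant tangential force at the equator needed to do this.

I = (2/3)MR² = (2/3)(2.30)(0.674)² = 0.6966 kg·m².
α = Δω/Δt = (41.6 − 0)/21.9 = 1.900 rad/s².
The required torque is τ = Iα = (0.6966)(1.900) = 1.323 N·m.
A tangential force at the equator gives τ = FR, so F = τ/R = 1.323/0.674 = 1.963 N.

F ≈ 1.96 N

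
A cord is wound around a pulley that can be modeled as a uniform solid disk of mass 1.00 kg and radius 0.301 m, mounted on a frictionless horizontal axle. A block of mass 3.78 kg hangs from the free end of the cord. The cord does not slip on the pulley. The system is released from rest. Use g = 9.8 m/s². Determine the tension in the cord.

I = ½MR² = (1/2)(1.00)(0.301)² = 0.04530 kg·m².
Block: mg − T = ma. Pulley: TR = Iα. No-slip: a = αR, so T = (I/R²)a = 0.5000·a.
Then mg = (m + 0.5000)a, so a = (3.78)(9.8)/(3.78 + 0.5000) = 8.655 m/s².
T = 0.5000·a = 4.328 N.

T ≈ 4.33 N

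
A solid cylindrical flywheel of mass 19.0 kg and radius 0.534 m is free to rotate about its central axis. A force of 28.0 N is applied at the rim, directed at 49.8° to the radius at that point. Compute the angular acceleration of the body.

I = ½MR² = (1/2)(19.0)(0.534)² = 2.709 kg·m².
Only the tangential component produces torque: τ = F R sinθ = (28.0)(0.534) sin 49.8° = 11.42 N·m.
From τ = Iα: α = 11.42/2.709 = 4.216 rad/s².

α ≈ 4.22 rad/s²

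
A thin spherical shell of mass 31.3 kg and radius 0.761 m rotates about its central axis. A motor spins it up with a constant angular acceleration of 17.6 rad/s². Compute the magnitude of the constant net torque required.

I = (2/3)MR² = (2/3)(31.3)(0.761)² = 12.08 kg·m².
τ = Iα = (12.08)(17.60) = 212.7 N·m.

τ ≈ 213 N·m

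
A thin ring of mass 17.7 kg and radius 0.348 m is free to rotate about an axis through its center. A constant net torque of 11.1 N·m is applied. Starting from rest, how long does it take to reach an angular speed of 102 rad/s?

t ≈ 19.7 s

I = MR² = (17.7)(0.348)² = 2.144 kg·m².
α = τ/I = 11.1/2.144 = 5.178 rad/s².
ω = αt ⇒ t = ω/α = 102/5.178 = 19.70 s.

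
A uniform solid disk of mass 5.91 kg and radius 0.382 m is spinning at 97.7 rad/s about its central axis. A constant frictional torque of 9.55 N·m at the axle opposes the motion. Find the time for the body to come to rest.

I = ½MR² = (1/2)(5.91)(0.382)² = 0.4312 kg·m².
The net torque has magnitude 9.55 N·m, opposing ω.
|α| = τ/I = 9.550/0.4312 = 22.15 rad/s² (deceleration).
0 = ω₀ − |α|t ⇒ t = ω₀/|α| = 97.7/22.15 = 4.411 s.

t ≈ 4.41 s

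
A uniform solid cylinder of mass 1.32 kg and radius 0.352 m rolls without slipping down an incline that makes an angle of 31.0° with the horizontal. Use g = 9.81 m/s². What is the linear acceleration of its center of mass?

a ≈ 3.37 m/s²

Translation along the incline: Mg sinθ − f = Ma.
Rotation about the center: fR = Iα with I = ½MR². No-slip gives a = αR, so f = (I/R²)a = (1/2)M a.
Substituting: Mg sinθ = (1 + 0.5000)Ma, so a = g sinθ/(1 + 0.5000) = (9.81) sin 31.0° / 1.500 = 3.368 m/s².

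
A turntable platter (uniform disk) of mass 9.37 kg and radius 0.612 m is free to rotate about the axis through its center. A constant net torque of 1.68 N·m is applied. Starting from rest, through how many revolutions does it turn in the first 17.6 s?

≈ 23.6 revolutions

I = ½MR² = (1/2)(9.37)(0.612)² = 1.755 kg·m².
α = τ/I = 1.68/1.755 = 0.9574 rad/s².
θ = ½αt² = ½(0.9574)(17.6)² = 148.3 rad.
Revolutions = θ/(2π) = 23.60.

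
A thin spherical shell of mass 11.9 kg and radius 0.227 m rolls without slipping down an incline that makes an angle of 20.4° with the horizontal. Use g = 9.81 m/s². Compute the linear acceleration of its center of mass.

Translation along the incline: Mg sinθ − f = Ma.
Rotation about the center: fR = Iα with I = (2/3)MR². No-slip gives a = αR, so f = (I/R²)a = (2/3)M a.
Substituting: Mg sinθ = (1 + 0.6667)Ma, so a = g sinθ/(1 + 0.6667) = (9.81) sin 20.4° / 1.667 = 2.052 m/s².

a ≈ 2.05 m/s²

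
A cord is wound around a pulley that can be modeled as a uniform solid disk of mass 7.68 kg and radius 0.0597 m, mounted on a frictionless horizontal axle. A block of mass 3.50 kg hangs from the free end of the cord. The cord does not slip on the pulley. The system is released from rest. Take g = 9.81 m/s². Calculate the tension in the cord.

I = ½MR² = (1/2)(7.68)(0.0597)² = 0.01369 kg·m².
Block: mg − T = ma. Pulley: TR = Iα. No-slip: a = αR, so T = (I/R²)a = 3.840·a.
Then mg = (m + 3.840)a, so a = (3.50)(9.81)/(3.50 + 3.840) = 4.678 m/s².
T = 3.840·a = 17.96 N.

T ≈ 18.0 N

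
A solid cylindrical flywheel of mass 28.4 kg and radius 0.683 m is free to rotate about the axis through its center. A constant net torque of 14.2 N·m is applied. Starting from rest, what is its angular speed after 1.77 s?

ω ≈ 3.79 rad/s

I = ½MR² = (1/2)(28.4)(0.683)² = 6.624 kg·m².
α = τ/I = 14.2/6.624 = 2.144 rad/s².
ω = ω₀ + αt = 0 + (2.144)(1.77) = 3.794 rad/s.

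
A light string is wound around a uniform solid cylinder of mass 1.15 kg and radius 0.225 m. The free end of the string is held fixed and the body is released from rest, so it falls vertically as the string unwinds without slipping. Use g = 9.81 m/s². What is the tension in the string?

Translation: Mg − T = Ma. Rotation about the center: TR = Iα with I = ½MR².
With a = αR: T = (I/R²)a = (1/2)M a, so Mg = (1 + 0.5000)Ma.
a = g/(1 + 0.5000) = 9.81/1.500 = 6.540 m/s².
T = 0.5000·M·a = (0.5000)(1.15)(6.540) = 3.760 N.

T ≈ 3.76 N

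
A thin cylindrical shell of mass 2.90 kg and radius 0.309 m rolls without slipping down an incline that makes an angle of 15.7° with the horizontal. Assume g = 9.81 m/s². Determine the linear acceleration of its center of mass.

Translation along the incline: Mg sinθ − f = Ma.
Rotation about the center: fR = Iα with I = MR². No-slip gives a = αR, so f = (I/R²)a = M a.
Substituting: Mg sinθ = (1 + 1.000)Ma, so a = g sinθ/(1 + 1.000) = (9.81) sin 15.7° / 2.000 = 1.327 m/s².

a ≈ 1.33 m/s²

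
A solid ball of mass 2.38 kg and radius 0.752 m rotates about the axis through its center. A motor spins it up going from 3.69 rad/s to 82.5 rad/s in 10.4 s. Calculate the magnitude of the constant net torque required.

I = (2/5)MR² = (2/5)(2.38)(0.752)² = 0.5384 kg·m².
α = Δω/Δt = (82.5 − 3.69)/10.4 = 7.578 rad/s².
τ = Iα = (0.5384)(7.578) = 4.080 N·m.

τ ≈ 4.08 N·m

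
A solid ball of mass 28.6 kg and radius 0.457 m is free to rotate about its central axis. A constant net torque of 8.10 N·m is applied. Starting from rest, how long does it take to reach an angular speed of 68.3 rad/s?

I = (2/5)MR² = (2/5)(28.6)(0.457)² = 2.389 kg·m².
α = τ/I = 8.10/2.389 = 3.390 rad/s².
ω = αt ⇒ t = ω/α = 68.3/3.390 = 20.15 s.

t ≈ 20.1 s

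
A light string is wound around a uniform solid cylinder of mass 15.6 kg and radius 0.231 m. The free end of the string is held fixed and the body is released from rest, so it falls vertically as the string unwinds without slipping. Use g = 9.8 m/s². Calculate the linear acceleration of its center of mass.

Translation: Mg − T = Ma. Rotation about the center: TR = Iα with I = ½MR².
With a = αR: T = (I/R²)a = (1/2)M a, so Mg = (1 + 0.5000)Ma.
a = g/(1 + 0.5000) = 9.8/1.500 = 6.533 m/s².

a ≈ 6.53 m/s²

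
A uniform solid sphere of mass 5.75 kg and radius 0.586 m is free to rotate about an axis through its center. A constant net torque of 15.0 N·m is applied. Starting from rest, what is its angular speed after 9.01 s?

ω ≈ 171 rad/s

I = (2/5)MR² = (2/5)(5.75)(0.586)² = 0.7898 kg·m².
α = τ/I = 15.0/0.7898 = 18.99 rad/s².
ω = ω₀ + αt = 0 + (18.99)(9.01) = 171.1 rad/s.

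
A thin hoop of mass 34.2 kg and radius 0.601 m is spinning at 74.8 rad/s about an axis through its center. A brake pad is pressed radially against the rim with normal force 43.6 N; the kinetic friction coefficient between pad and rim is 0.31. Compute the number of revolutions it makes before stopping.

≈ 677 revolutions

I = MR² = (34.2)(0.601)² = 12.35 kg·m².
Friction force f = μN = (0.31)(43.6) = 13.52 N at the rim; torque magnitude τ = fR = 8.123 N·m, opposing ω.
|α| = τ/I = 8.123/12.35 = 0.6576 rad/s² (deceleration).
ω² = ω₀² − 2|α|θ with ω = 0 ⇒ θ = ω₀²/(2|α|) = 4254 rad = 677.1 rev.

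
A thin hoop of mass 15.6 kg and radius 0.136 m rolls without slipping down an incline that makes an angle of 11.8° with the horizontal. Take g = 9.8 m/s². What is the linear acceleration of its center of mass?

a ≈ 1.00 m/s²

Translation along the incline: Mg sinθ − f = Ma.
Rotation about the center: fR = Iα with I = MR². No-slip gives a = αR, so f = (I/R²)a = M a.
Substituting: Mg sinθ = (1 + 1.000)Ma, so a = g sinθ/(1 + 1.000) = (9.8) sin 11.8° / 2.000 = 1.002 m/s².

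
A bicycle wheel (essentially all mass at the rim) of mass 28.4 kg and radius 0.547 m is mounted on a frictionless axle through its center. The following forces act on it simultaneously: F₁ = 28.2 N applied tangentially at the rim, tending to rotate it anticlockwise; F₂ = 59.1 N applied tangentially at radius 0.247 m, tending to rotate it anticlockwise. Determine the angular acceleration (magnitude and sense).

I = MR² = (28.4)(0.547)² = 8.498 kg·m².
Taking anticlockwise as positive: τ₁ = +(28.2)(0.547) = +15.43 N·m; τ₂ = +(59.1)(0.247) = +14.60 N·m.
Net torque τ = 30.02 N·m.
α = τ/I = 30.02/8.498 = 3.533 rad/s².

α ≈ 3.53 rad/s², anticlockwise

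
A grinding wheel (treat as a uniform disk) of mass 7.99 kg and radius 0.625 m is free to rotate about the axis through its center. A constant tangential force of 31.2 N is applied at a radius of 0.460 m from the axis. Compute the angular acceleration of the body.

α ≈ 9.20 rad/s²

I = ½MR² = (1/2)(7.99)(0.625)² = 1.561 kg·m².
τ = F·r = (31.2)(0.460) = 14.35 N·m.
Newton's second law for rotation, τ = Iα, gives α = τ/I = 14.35/1.561 = 9.197 rad/s².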